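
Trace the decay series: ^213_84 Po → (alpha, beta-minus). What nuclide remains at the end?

Start: (A, Z) = (213, 84).
After α: (209, 82).
After β⁻: (209, 83).
Z = 83 is bismuth.

Bi-209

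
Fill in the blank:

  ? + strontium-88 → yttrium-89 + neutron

deuteron

Conserve mass number: A + 88 = 89 + 1, so A = 2.
Conserve atomic number: Z + 38 = 39 + 0, so Z = 1.
A = 2 and Z = 1 is hydrogen-2 — a deuteron.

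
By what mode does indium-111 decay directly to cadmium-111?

ΔA = 111 − 111 = 0; ΔZ = 48 − 49 = -1.
A is unchanged and Z drops by 1 — a proton has become a neutron (β⁺ emission or electron capture).

beta-plus decay or electron capture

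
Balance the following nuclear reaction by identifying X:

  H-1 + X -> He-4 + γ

Conserve mass number: 1 + A = 4 + 0, so A = 3.
Conserve atomic number: 1 + Z = 2 + 0, so Z = 1.
A = 3 and Z = 1 is H-3 — a triton.

triton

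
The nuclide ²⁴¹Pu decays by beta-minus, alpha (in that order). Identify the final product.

Start: (A, Z) = (241, 94).
After β⁻: (241, 95).
After α: (237, 93).
Z = 93 is neptunium.

Np-237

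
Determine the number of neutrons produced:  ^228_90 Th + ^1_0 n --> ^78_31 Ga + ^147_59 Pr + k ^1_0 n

4

Conserve mass number: 229 = 78 + 147 + k, so k = 229 − 225 = 4.
Check atomic number: 90 = 31 + 59 + 0 = 90. ✓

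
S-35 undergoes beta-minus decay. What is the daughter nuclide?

Beta-minus decay: mass number changes by +0, atomic number by +1.
A: 35 = 35; Z: 16 + 1 = 17.
Z = 17 is chlorine, so the daughter is Cl-35.

Cl-35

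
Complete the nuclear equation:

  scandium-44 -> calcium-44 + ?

positron

Conserve mass number: 44 = 44 + A, so A = 0.
Conserve atomic number: 21 = 20 + Z, so Z = 1.
A = 0 and Z = 1 is e⁺ — a positron.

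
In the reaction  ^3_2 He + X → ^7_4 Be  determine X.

Conserve mass number: 3 + A = 7, so A = 4.
Conserve atomic number: 2 + Z = 4, so Z = 2.
A = 4 and Z = 2 is ^4_2 He — an alpha particle.

alpha particle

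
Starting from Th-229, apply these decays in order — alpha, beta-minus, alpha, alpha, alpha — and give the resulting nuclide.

Start: (A, Z) = (229, 90).
After α: (225, 88).
After β⁻: (225, 89).
After α: (221, 87).
After α: (217, 85).
After α: (213, 83).
Z = 83 is bismuth.

Bi-213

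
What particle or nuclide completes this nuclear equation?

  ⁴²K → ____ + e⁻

Ca-42

Conserve mass number: 42 = A + 0, so A = 42.
Conserve atomic number: 19 = Z − 1, so Z = 20.
Z = 20 is calcium, so the species is ⁴²Ca.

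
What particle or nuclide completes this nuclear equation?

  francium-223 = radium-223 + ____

beta-minus particle

Conserve mass number: 223 = 223 + A, so A = 0.
Conserve atomic number: 87 = 88 + Z, so Z = -1.
A = 0 and Z = -1 is e⁻ — a beta-minus particle.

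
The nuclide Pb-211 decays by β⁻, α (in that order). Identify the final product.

Tl-207

Start: (A, Z) = (211, 82).
After β⁻: (211, 83).
After α: (207, 81).
Z = 81 is thallium.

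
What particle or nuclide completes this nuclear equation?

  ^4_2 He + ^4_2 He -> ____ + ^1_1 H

Conserve mass number: 4 + 4 = A + 1, so A = 7.
Conserve atomic number: 2 + 2 = Z + 1, so Z = 3.
Z = 3 is lithium, so the species is ^7_3 Li.

Li-7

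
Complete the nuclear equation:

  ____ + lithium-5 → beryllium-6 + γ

Conserve mass number: A + 5 = 6 + 0, so A = 1.
Conserve atomic number: Z + 3 = 4 + 0, so Z = 1.
A = 1 and Z = 1 is hydrogen-1 — a proton.

proton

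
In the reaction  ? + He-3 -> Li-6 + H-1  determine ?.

Conserve mass number: A + 3 = 6 + 1, so A = 4.
Conserve atomic number: Z + 2 = 3 + 1, so Z = 2.
A = 4 and Z = 2 is He-4 — an alpha particle.

alpha particle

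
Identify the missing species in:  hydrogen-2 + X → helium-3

proton

Conserve mass number: 2 + A = 3, so A = 1.
Conserve atomic number: 1 + Z = 2, so Z = 1.
A = 1 and Z = 1 is hydrogen-1 — a proton.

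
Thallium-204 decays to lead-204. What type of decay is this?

beta-minus decay

ΔA = 204 − 204 = 0; ΔZ = 82 − 81 = +1.
A is unchanged and Z rises by 1 — a neutron has become a proton (β⁻ decay).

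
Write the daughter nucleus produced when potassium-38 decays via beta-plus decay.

Ar-38

Beta-plus decay: mass number changes by +0, atomic number by -1.
A: 38 = 38; Z: 19 − 1 = 18.
Z = 18 is argon, so the daughter is argon-38.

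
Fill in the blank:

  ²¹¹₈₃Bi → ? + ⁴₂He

Tl-207

Conserve mass number: 211 = A + 4, so A = 207.
Conserve atomic number: 83 = Z + 2, so Z = 81.
Z = 81 is thallium, so the species is ²⁰⁷₈₁Tl.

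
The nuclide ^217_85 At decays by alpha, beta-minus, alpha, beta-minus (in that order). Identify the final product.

Start: (A, Z) = (217, 85).
After α: (213, 83).
After β⁻: (213, 84).
After α: (209, 82).
After β⁻: (209, 83).
Z = 83 is bismuth.

Bi-209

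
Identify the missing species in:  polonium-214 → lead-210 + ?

Conserve mass number: 214 = 210 + A, so A = 4.
Conserve atomic number: 84 = 82 + Z, so Z = 2.
A = 4 and Z = 2 is helium-4 — an alpha particle.

alpha particle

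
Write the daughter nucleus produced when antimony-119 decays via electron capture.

Sn-119

Electron capture: mass number changes by +0, atomic number by -1.
A: 119 = 119; Z: 51 − 1 = 50.
Z = 50 is tin, so the daughter is tin-119.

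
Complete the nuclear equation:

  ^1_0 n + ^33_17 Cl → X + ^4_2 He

P-30

Conserve mass number: 1 + 33 = A + 4, so A = 30.
Conserve atomic number: 0 + 17 = Z + 2, so Z = 15.
Z = 15 is phosphorus, so the species is ^30_15 P.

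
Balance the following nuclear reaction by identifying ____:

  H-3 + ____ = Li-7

alpha particle

Conserve mass number: 3 + A = 7, so A = 4.
Conserve atomic number: 1 + Z = 3, so Z = 2.
A = 4 and Z = 2 is He-4 — an alpha particle.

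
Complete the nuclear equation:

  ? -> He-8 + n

Conserve mass number: A = 8 + 1, so A = 9.
Conserve atomic number: Z = 2 + 0, so Z = 2.
Z = 2 is helium, so the species is He-9.

He-9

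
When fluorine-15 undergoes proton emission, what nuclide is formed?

O-14

Proton emission: mass number changes by -1, atomic number by -1.
A: 15 − 1 = 14; Z: 9 − 1 = 8.
Z = 8 is oxygen, so the daughter is oxygen-14.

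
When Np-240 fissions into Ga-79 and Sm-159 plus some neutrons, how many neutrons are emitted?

2

Conserve mass number: 240 = 79 + 159 + k, so k = 240 − 238 = 2.
Check atomic number: 93 = 31 + 62 + 0 = 93. ✓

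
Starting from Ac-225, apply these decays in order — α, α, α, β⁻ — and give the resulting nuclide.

Po-213

Start: (A, Z) = (225, 89).
After α: (221, 87).
After α: (217, 85).
After α: (213, 83).
After β⁻: (213, 84).
Z = 84 is polonium.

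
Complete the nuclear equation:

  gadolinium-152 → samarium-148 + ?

alpha particle

Conserve mass number: 152 = 148 + A, so A = 4.
Conserve atomic number: 64 = 62 + Z, so Z = 2.
A = 4 and Z = 2 is helium-4 — an alpha particle.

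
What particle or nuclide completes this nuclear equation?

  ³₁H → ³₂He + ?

beta-minus particle

Conserve mass number: 3 = 3 + A, so A = 0.
Conserve atomic number: 1 = 2 + Z, so Z = -1.
A = 0 and Z = -1 is ⁰₋₁e — a beta-minus particle.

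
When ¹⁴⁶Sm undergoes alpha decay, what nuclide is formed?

Nd-142

Alpha decay: mass number changes by -4, atomic number by -2.
A: 146 − 4 = 142; Z: 62 − 2 = 60.
Z = 60 is neodymium, so the daughter is ¹⁴²Nd.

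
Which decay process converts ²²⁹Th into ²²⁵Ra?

ΔA = 225 − 229 = -4; ΔZ = 88 − 90 = -2.
A drops by 4 and Z drops by 2 — the signature of alpha emission.

alpha decay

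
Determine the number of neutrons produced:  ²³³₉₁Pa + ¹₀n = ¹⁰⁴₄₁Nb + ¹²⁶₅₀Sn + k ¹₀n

Conserve mass number: 234 = 104 + 126 + k, so k = 234 − 230 = 4.
Check atomic number: 91 = 41 + 50 + 0 = 91. ✓

4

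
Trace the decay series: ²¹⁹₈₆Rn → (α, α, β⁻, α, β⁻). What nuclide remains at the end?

Start: (A, Z) = (219, 86).
After α: (215, 84).
After α: (211, 82).
After β⁻: (211, 83).
After α: (207, 81).
After β⁻: (207, 82).
Z = 82 is lead.

Pb-207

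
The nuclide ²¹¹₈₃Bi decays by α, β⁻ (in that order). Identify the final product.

Pb-207

Start: (A, Z) = (211, 83).
After α: (207, 81).
After β⁻: (207, 82).
Z = 82 is lead.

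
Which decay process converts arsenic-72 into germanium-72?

ΔA = 72 − 72 = 0; ΔZ = 32 − 33 = -1.
A is unchanged and Z drops by 1 — a proton has become a neutron (β⁺ emission or electron capture).

beta-plus decay or electron capture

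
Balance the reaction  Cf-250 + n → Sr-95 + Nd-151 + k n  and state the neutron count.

5

Conserve mass number: 251 = 95 + 151 + k, so k = 251 − 246 = 5.
Check atomic number: 98 = 38 + 60 + 0 = 98. ✓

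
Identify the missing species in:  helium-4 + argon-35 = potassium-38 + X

proton

Conserve mass number: 4 + 35 = 38 + A, so A = 1.
Conserve atomic number: 2 + 18 = 19 + Z, so Z = 1.
A = 1 and Z = 1 is hydrogen-1 — a proton.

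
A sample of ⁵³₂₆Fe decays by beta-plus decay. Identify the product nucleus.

Beta-plus decay: mass number changes by +0, atomic number by -1.
A: 53 = 53; Z: 26 − 1 = 25.
Z = 25 is manganese, so the daughter is ⁵³₂₅Mn.

Mn-53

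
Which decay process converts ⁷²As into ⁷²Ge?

ΔA = 72 − 72 = 0; ΔZ = 32 − 33 = -1.
A is unchanged and Z drops by 1 — a proton has become a neutron (β⁺ emission or electron capture).

beta-plus decay or electron capture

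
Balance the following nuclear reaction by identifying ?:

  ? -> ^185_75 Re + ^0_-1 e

W-185

Conserve mass number: A = 185 + 0, so A = 185.
Conserve atomic number: Z = 75 − 1, so Z = 74.
Z = 74 is tungsten, so the species is ^185_74 W.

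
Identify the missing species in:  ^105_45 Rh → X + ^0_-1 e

Conserve mass number: 105 = A + 0, so A = 105.
Conserve atomic number: 45 = Z − 1, so Z = 46.
Z = 46 is palladium, so the species is ^105_46 Pd.

Pd-105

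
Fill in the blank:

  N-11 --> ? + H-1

Conserve mass number: 11 = A + 1, so A = 10.
Conserve atomic number: 7 = Z + 1, so Z = 6.
Z = 6 is carbon, so the species is C-10.

C-10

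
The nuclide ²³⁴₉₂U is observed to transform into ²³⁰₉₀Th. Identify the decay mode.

alpha decay

ΔA = 230 − 234 = -4; ΔZ = 90 − 92 = -2.
A drops by 4 and Z drops by 2 — the signature of alpha emission.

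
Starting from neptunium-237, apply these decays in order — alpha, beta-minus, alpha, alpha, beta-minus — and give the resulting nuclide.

Start: (A, Z) = (237, 93).
After α: (233, 91).
After β⁻: (233, 92).
After α: (229, 90).
After α: (225, 88).
After β⁻: (225, 89).
Z = 89 is actinium.

Ac-225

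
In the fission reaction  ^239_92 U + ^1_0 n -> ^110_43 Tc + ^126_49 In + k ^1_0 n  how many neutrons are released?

Conserve mass number: 240 = 110 + 126 + k, so k = 240 − 236 = 4.
Check atomic number: 92 = 43 + 49 + 0 = 92. ✓

4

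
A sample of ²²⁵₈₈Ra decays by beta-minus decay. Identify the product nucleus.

Beta-minus decay: mass number changes by +0, atomic number by +1.
A: 225 = 225; Z: 88 + 1 = 89.
Z = 89 is actinium, so the daughter is ²²⁵₈₉Ac.

Ac-225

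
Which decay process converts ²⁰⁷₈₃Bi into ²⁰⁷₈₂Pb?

beta-plus decay or electron capture

ΔA = 207 − 207 = 0; ΔZ = 82 − 83 = -1.
A is unchanged and Z drops by 1 — a proton has become a neutron (β⁺ emission or electron capture).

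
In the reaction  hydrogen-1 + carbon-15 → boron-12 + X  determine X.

alpha particle

Conserve mass number: 1 + 15 = 12 + A, so A = 4.
Conserve atomic number: 1 + 6 = 5 + Z, so Z = 2.
A = 4 and Z = 2 is helium-4 — an alpha particle.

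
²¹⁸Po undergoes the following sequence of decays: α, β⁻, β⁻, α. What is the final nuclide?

Start: (A, Z) = (218, 84).
After α: (214, 82).
After β⁻: (214, 83).
After β⁻: (214, 84).
After α: (210, 82).
Z = 82 is lead.

Pb-210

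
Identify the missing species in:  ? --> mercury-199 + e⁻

Au-199

Conserve mass number: A = 199 + 0, so A = 199.
Conserve atomic number: Z = 80 − 1, so Z = 79.
Z = 79 is gold, so the species is gold-199.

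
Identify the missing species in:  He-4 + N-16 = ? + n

F-19

Conserve mass number: 4 + 16 = A + 1, so A = 19.
Conserve atomic number: 2 + 7 = Z + 0, so Z = 9.
Z = 9 is fluorine, so the species is F-19.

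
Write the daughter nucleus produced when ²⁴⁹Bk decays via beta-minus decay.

Cf-249

Beta-minus decay: mass number changes by +0, atomic number by +1.
A: 249 = 249; Z: 97 + 1 = 98.
Z = 98 is californium, so the daughter is ²⁴⁹Cf.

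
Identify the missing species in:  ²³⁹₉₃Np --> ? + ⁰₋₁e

Pu-239

Conserve mass number: 239 = A + 0, so A = 239.
Conserve atomic number: 93 = Z − 1, so Z = 94.
Z = 94 is plutonium, so the species is ²³⁹₉₄Pu.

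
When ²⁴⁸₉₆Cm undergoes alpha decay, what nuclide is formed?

Alpha decay: mass number changes by -4, atomic number by -2.
A: 248 − 4 = 244; Z: 96 − 2 = 94.
Z = 94 is plutonium, so the daughter is ²⁴⁴₉₄Pu.

Pu-244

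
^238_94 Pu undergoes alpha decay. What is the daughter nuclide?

Alpha decay: mass number changes by -4, atomic number by -2.
A: 238 − 4 = 234; Z: 94 − 2 = 92.
Z = 92 is uranium, so the daughter is ^234_92 U.

U-234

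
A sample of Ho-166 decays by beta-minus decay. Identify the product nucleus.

Er-166

Beta-minus decay: mass number changes by +0, atomic number by +1.
A: 166 = 166; Z: 67 + 1 = 68.
Z = 68 is erbium, so the daughter is Er-166.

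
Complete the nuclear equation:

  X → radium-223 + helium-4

Conserve mass number: A = 223 + 4, so A = 227.
Conserve atomic number: Z = 88 + 2, so Z = 90.
Z = 90 is thorium, so the species is thorium-227.

Th-227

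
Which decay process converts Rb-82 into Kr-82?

ΔA = 82 − 82 = 0; ΔZ = 36 − 37 = -1.
A is unchanged and Z drops by 1 — a proton has become a neutron (β⁺ emission or electron capture).

beta-plus decay or electron capture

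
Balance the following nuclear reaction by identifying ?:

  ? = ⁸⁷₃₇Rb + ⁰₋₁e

Kr-87

Conserve mass number: A = 87 + 0, so A = 87.
Conserve atomic number: Z = 37 − 1, so Z = 36.
Z = 36 is krypton, so the species is ⁸⁷₃₆Kr.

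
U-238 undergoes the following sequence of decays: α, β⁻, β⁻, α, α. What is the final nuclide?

Ra-226

Start: (A, Z) = (238, 92).
After α: (234, 90).
After β⁻: (234, 91).
After β⁻: (234, 92).
After α: (230, 90).
After α: (226, 88).
Z = 88 is radium.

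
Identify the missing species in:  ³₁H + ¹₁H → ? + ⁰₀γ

Conserve mass number: 3 + 1 = A + 0, so A = 4.
Conserve atomic number: 1 + 1 = Z + 0, so Z = 2.
A = 4 and Z = 2 is ⁴₂He — an alpha particle.

He-4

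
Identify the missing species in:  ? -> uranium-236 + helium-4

Pu-240

Conserve mass number: A = 236 + 4, so A = 240.
Conserve atomic number: Z = 92 + 2, so Z = 94.
Z = 94 is plutonium, so the species is plutonium-240.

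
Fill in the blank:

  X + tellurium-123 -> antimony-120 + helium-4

proton

Conserve mass number: A + 123 = 120 + 4, so A = 1.
Conserve atomic number: Z + 52 = 51 + 2, so Z = 1.
A = 1 and Z = 1 is hydrogen-1 — a proton.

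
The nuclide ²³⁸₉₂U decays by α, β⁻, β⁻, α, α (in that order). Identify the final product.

Ra-226

Start: (A, Z) = (238, 92).
After α: (234, 90).
After β⁻: (234, 91).
After β⁻: (234, 92).
After α: (230, 90).
After α: (226, 88).
Z = 88 is radium.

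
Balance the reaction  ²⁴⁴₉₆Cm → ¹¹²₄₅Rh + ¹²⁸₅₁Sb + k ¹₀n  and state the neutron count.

Conserve mass number: 244 = 112 + 128 + k, so k = 244 − 240 = 4.
Check atomic number: 96 = 45 + 51 + 0 = 96. ✓

4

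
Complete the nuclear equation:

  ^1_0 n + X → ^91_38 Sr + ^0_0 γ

Sr-90

Conserve mass number: 1 + A = 91 + 0, so A = 90.
Conserve atomic number: 0 + Z = 38 + 0, so Z = 38.
Z = 38 is strontium, so the species is ^90_38 Sr.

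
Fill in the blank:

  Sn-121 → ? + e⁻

Sb-121

Conserve mass number: 121 = A + 0, so A = 121.
Conserve atomic number: 50 = Z − 1, so Z = 51.
Z = 51 is antimony, so the species is Sb-121.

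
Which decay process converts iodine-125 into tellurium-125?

ΔA = 125 − 125 = 0; ΔZ = 52 − 53 = -1.
A is unchanged and Z drops by 1 — a proton has become a neutron (β⁺ emission or electron capture).

beta-plus decay or electron capture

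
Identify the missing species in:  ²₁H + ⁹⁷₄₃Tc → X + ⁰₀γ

Conserve mass number: 2 + 97 = A + 0, so A = 99.
Conserve atomic number: 1 + 43 = Z + 0, so Z = 44.
Z = 44 is ruthenium, so the species is ⁹⁹₄₄Ru.

Ru-99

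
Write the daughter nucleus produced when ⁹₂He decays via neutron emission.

He-8

Neutron emission: mass number changes by -1, atomic number by +0.
A: 9 − 1 = 8; Z: 2 = 2.
Z = 2 is helium, so the daughter is ⁸₂He.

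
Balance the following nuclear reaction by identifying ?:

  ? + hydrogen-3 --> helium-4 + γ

Conserve mass number: A + 3 = 4 + 0, so A = 1.
Conserve atomic number: Z + 1 = 2 + 0, so Z = 1.
A = 1 and Z = 1 is hydrogen-1 — a proton.

proton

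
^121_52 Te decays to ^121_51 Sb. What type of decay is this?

beta-plus decay or electron capture

ΔA = 121 − 121 = 0; ΔZ = 51 − 52 = -1.
A is unchanged and Z drops by 1 — a proton has become a neutron (β⁺ emission or electron capture).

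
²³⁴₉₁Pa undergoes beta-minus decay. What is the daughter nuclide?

U-234

Beta-minus decay: mass number changes by +0, atomic number by +1.
A: 234 = 234; Z: 91 + 1 = 92.
Z = 92 is uranium, so the daughter is ²³⁴₉₂U.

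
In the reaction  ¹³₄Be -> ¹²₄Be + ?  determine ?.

neutron

Conserve mass number: 13 = 12 + A, so A = 1.
Conserve atomic number: 4 = 4 + Z, so Z = 0.
A = 1 and Z = 0 is ¹₀n — a neutron.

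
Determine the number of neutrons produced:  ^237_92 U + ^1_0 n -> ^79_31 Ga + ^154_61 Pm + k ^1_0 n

5

Conserve mass number: 238 = 79 + 154 + k, so k = 238 − 233 = 5.
Check atomic number: 92 = 31 + 61 + 0 = 92. ✓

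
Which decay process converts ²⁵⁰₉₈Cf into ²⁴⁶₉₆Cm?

ΔA = 246 − 250 = -4; ΔZ = 96 − 98 = -2.
A drops by 4 and Z drops by 2 — the signature of alpha emission.

alpha decay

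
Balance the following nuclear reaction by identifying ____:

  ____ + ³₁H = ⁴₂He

proton

Conserve mass number: A + 3 = 4, so A = 1.
Conserve atomic number: Z + 1 = 2, so Z = 1.
A = 1 and Z = 1 is ¹₁H — a proton.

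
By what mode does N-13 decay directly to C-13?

beta-plus decay or electron capture

ΔA = 13 − 13 = 0; ΔZ = 6 − 7 = -1.
A is unchanged and Z drops by 1 — a proton has become a neutron (β⁺ emission or electron capture).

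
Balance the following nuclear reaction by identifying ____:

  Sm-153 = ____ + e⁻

Eu-153

Conserve mass number: 153 = A + 0, so A = 153.
Conserve atomic number: 62 = Z − 1, so Z = 63.
Z = 63 is europium, so the species is Eu-153.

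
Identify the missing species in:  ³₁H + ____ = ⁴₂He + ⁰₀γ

proton

Conserve mass number: 3 + A = 4 + 0, so A = 1.
Conserve atomic number: 1 + Z = 2 + 0, so Z = 1.
A = 1 and Z = 1 is ¹₁H — a proton.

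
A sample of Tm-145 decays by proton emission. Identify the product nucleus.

Proton emission: mass number changes by -1, atomic number by -1.
A: 145 − 1 = 144; Z: 69 − 1 = 68.
Z = 68 is erbium, so the daughter is Er-144.

Er-144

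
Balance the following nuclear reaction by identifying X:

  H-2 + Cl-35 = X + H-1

Conserve mass number: 2 + 35 = A + 1, so A = 36.
Conserve atomic number: 1 + 17 = Z + 1, so Z = 17.
Z = 17 is chlorine, so the species is Cl-36.

Cl-36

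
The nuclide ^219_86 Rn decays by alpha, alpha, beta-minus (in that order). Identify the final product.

Bi-211

Start: (A, Z) = (219, 86).
After α: (215, 84).
After α: (211, 82).
After β⁻: (211, 83).
Z = 83 is bismuth.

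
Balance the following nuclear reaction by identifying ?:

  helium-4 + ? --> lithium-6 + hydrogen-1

Conserve mass number: 4 + A = 6 + 1, so A = 3.
Conserve atomic number: 2 + Z = 3 + 1, so Z = 2.
Z = 2 is helium, so the species is helium-3.

He-3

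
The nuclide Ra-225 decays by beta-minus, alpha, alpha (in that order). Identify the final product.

Start: (A, Z) = (225, 88).
After β⁻: (225, 89).
After α: (221, 87).
After α: (217, 85).
Z = 85 is astatine.

At-217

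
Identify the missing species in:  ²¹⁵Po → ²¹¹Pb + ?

alpha particle

Conserve mass number: 215 = 211 + A, so A = 4.
Conserve atomic number: 84 = 82 + Z, so Z = 2.
A = 4 and Z = 2 is ⁴He — an alpha particle.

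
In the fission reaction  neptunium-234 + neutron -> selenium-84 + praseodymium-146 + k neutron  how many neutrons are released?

Conserve mass number: 235 = 84 + 146 + k, so k = 235 − 230 = 5.
Check atomic number: 93 = 34 + 59 + 0 = 93. ✓

5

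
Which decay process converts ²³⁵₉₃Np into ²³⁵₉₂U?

beta-plus decay or electron capture

ΔA = 235 − 235 = 0; ΔZ = 92 − 93 = -1.
A is unchanged and Z drops by 1 — a proton has become a neutron (β⁺ emission or electron capture).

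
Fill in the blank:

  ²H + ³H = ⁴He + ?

neutron

Conserve mass number: 2 + 3 = 4 + A, so A = 1.
Conserve atomic number: 1 + 1 = 2 + Z, so Z = 0.
A = 1 and Z = 0 is ¹n — a neutron.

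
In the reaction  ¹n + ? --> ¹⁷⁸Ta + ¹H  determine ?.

W-178

Conserve mass number: 1 + A = 178 + 1, so A = 178.
Conserve atomic number: 0 + Z = 73 + 1, so Z = 74.
Z = 74 is tungsten, so the species is ¹⁷⁸W.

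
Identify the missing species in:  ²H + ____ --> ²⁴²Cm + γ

Am-240

Conserve mass number: 2 + A = 242 + 0, so A = 240.
Conserve atomic number: 1 + Z = 96 + 0, so Z = 95.
Z = 95 is americium, so the species is ²⁴⁰Am.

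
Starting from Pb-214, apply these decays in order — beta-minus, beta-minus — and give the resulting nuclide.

Po-214

Start: (A, Z) = (214, 82).
After β⁻: (214, 83).
After β⁻: (214, 84).
Z = 84 is polonium.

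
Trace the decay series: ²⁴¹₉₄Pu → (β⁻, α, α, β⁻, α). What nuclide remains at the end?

Start: (A, Z) = (241, 94).
After β⁻: (241, 95).
After α: (237, 93).
After α: (233, 91).
After β⁻: (233, 92).
After α: (229, 90).
Z = 90 is thorium.

Th-229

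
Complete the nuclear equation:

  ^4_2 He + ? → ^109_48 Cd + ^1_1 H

Conserve mass number: 4 + A = 109 + 1, so A = 106.
Conserve atomic number: 2 + Z = 48 + 1, so Z = 47.
Z = 47 is silver, so the species is ^106_47 Ag.

Ag-106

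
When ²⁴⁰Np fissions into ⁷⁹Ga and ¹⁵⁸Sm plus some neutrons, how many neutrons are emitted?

3

Conserve mass number: 240 = 79 + 158 + k, so k = 240 − 237 = 3.
Check atomic number: 93 = 31 + 62 + 0 = 93. ✓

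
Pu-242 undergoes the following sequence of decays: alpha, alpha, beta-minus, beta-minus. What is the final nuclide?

Start: (A, Z) = (242, 94).
After α: (238, 92).
After α: (234, 90).
After β⁻: (234, 91).
After β⁻: (234, 92).
Z = 92 is uranium.

U-234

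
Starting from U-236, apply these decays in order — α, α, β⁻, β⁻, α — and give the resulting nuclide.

Ra-224

Start: (A, Z) = (236, 92).
After α: (232, 90).
After α: (228, 88).
After β⁻: (228, 89).
After β⁻: (228, 90).
After α: (224, 88).
Z = 88 is radium.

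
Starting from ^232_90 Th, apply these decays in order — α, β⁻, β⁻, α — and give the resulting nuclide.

Ra-224

Start: (A, Z) = (232, 90).
After α: (228, 88).
After β⁻: (228, 89).
After β⁻: (228, 90).
After α: (224, 88).
Z = 88 is radium.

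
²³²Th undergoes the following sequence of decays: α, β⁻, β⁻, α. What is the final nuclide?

Start: (A, Z) = (232, 90).
After α: (228, 88).
After β⁻: (228, 89).
After β⁻: (228, 90).
After α: (224, 88).
Z = 88 is radium.

Ra-224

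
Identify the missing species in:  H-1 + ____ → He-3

Conserve mass number: 1 + A = 3, so A = 2.
Conserve atomic number: 1 + Z = 2, so Z = 1.
A = 2 and Z = 1 is H-2 — a deuteron.

deuteron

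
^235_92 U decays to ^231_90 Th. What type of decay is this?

alpha decay

ΔA = 231 − 235 = -4; ΔZ = 90 − 92 = -2.
A drops by 4 and Z drops by 2 — the signature of alpha emission.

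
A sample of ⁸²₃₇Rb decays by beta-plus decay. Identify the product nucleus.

Kr-82

Beta-plus decay: mass number changes by +0, atomic number by -1.
A: 82 = 82; Z: 37 − 1 = 36.
Z = 36 is krypton, so the daughter is ⁸²₃₆Kr.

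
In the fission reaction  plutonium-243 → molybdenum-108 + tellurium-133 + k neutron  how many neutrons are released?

2

Conserve mass number: 243 = 108 + 133 + k, so k = 243 − 241 = 2.
Check atomic number: 94 = 42 + 52 + 0 = 94. ✓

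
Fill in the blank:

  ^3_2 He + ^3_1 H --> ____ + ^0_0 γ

Conserve mass number: 3 + 3 = A + 0, so A = 6.
Conserve atomic number: 2 + 1 = Z + 0, so Z = 3.
Z = 3 is lithium, so the species is ^6_3 Li.

Li-6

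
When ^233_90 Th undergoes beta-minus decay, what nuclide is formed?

Beta-minus decay: mass number changes by +0, atomic number by +1.
A: 233 = 233; Z: 90 + 1 = 91.
Z = 91 is protactinium, so the daughter is ^233_91 Pa.

Pa-233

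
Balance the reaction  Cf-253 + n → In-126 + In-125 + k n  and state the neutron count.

3

Conserve mass number: 254 = 126 + 125 + k, so k = 254 − 251 = 3.
Check atomic number: 98 = 49 + 49 + 0 = 98. ✓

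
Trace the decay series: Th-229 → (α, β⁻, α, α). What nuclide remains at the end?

Start: (A, Z) = (229, 90).
After α: (225, 88).
After β⁻: (225, 89).
After α: (221, 87).
After α: (217, 85).
Z = 85 is astatine.

At-217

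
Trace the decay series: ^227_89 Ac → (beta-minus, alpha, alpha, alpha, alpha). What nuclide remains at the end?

Start: (A, Z) = (227, 89).
After β⁻: (227, 90).
After α: (223, 88).
After α: (219, 86).
After α: (215, 84).
After α: (211, 82).
Z = 82 is lead.

Pb-211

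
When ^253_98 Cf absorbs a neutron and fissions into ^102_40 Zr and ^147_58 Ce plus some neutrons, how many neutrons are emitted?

5

Conserve mass number: 254 = 102 + 147 + k, so k = 254 − 249 = 5.
Check atomic number: 98 = 40 + 58 + 0 = 98. ✓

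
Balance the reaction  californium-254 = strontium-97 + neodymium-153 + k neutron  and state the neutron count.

Conserve mass number: 254 = 97 + 153 + k, so k = 254 − 250 = 4.
Check atomic number: 98 = 38 + 60 + 0 = 98. ✓

4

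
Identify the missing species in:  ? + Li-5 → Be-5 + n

proton

Conserve mass number: A + 5 = 5 + 1, so A = 1.
Conserve atomic number: Z + 3 = 4 + 0, so Z = 1.
A = 1 and Z = 1 is H-1 — a proton.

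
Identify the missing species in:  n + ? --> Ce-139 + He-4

Nd-142

Conserve mass number: 1 + A = 139 + 4, so A = 142.
Conserve atomic number: 0 + Z = 58 + 2, so Z = 60.
Z = 60 is neodymium, so the species is Nd-142.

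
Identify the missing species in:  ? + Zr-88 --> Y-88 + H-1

Conserve mass number: A + 88 = 88 + 1, so A = 1.
Conserve atomic number: Z + 40 = 39 + 1, so Z = 0.
A = 1 and Z = 0 is n — a neutron.

neutron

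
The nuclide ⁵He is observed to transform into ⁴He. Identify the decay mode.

ΔA = 4 − 5 = -1; ΔZ = 2 − 2 = +0.
A drops by 1 with Z unchanged — a neutron was emitted.

neutron emission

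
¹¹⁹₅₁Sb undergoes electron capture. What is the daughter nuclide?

Sn-119

Electron capture: mass number changes by +0, atomic number by -1.
A: 119 = 119; Z: 51 − 1 = 50.
Z = 50 is tin, so the daughter is ¹¹⁹₅₀Sn.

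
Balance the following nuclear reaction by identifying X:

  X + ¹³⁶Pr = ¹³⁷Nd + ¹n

Conserve mass number: A + 136 = 137 + 1, so A = 2.
Conserve atomic number: Z + 59 = 60 + 0, so Z = 1.
A = 2 and Z = 1 is ²H — a deuteron.

deuteron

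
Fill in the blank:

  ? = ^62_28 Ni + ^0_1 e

Cu-62

Conserve mass number: A = 62 + 0, so A = 62.
Conserve atomic number: Z = 28 + 1, so Z = 29.
Z = 29 is copper, so the species is ^62_29 Cu.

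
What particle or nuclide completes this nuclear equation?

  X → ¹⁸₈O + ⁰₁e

Conserve mass number: A = 18 + 0, so A = 18.
Conserve atomic number: Z = 8 + 1, so Z = 9.
Z = 9 is fluorine, so the species is ¹⁸₉F.

F-18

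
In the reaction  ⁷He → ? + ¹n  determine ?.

He-6

Conserve mass number: 7 = A + 1, so A = 6.
Conserve atomic number: 2 = Z + 0, so Z = 2.
Z = 2 is helium, so the species is ⁶He.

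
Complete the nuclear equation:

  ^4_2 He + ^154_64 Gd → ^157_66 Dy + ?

neutron

Conserve mass number: 4 + 154 = 157 + A, so A = 1.
Conserve atomic number: 2 + 64 = 66 + Z, so Z = 0.
A = 1 and Z = 0 is ^1_0 n — a neutron.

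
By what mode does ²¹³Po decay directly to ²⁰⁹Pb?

alpha decay

ΔA = 209 − 213 = -4; ΔZ = 82 − 84 = -2.
A drops by 4 and Z drops by 2 — the signature of alpha emission.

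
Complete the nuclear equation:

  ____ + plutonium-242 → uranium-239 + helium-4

Conserve mass number: A + 242 = 239 + 4, so A = 1.
Conserve atomic number: Z + 94 = 92 + 2, so Z = 0.
A = 1 and Z = 0 is neutron — a neutron.

neutron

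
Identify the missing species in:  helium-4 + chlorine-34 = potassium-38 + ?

gamma ray

Conserve mass number: 4 + 34 = 38 + A, so A = 0.
Conserve atomic number: 2 + 17 = 19 + Z, so Z = 0.
A = 0 and Z = 0 is γ — a gamma ray.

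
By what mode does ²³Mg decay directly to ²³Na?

beta-plus decay or electron capture

ΔA = 23 − 23 = 0; ΔZ = 11 − 12 = -1.
A is unchanged and Z drops by 1 — a proton has become a neutron (β⁺ emission or electron capture).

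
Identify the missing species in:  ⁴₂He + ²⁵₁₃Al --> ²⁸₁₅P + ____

neutron

Conserve mass number: 4 + 25 = 28 + A, so A = 1.
Conserve atomic number: 2 + 13 = 15 + Z, so Z = 0.
A = 1 and Z = 0 is ¹₀n — a neutron.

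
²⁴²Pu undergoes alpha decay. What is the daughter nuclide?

Alpha decay: mass number changes by -4, atomic number by -2.
A: 242 − 4 = 238; Z: 94 − 2 = 92.
Z = 92 is uranium, so the daughter is ²³⁸U.

U-238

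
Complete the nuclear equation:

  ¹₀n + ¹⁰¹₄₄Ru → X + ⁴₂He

Conserve mass number: 1 + 101 = A + 4, so A = 98.
Conserve atomic number: 0 + 44 = Z + 2, so Z = 42.
Z = 42 is molybdenum, so the species is ⁹⁸₄₂Mo.

Mo-98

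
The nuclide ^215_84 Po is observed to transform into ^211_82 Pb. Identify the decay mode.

alpha decay

ΔA = 211 − 215 = -4; ΔZ = 82 − 84 = -2.
A drops by 4 and Z drops by 2 — the signature of alpha emission.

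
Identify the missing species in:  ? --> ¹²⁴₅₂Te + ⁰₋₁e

Sb-124

Conserve mass number: A = 124 + 0, so A = 124.
Conserve atomic number: Z = 52 − 1, so Z = 51.
Z = 51 is antimony, so the species is ¹²⁴₅₁Sb.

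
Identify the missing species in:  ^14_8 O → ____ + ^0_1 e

Conserve mass number: 14 = A + 0, so A = 14.
Conserve atomic number: 8 = Z + 1, so Z = 7.
Z = 7 is nitrogen, so the species is ^14_7 N.

N-14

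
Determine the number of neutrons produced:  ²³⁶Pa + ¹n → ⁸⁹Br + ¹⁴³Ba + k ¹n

Conserve mass number: 237 = 89 + 143 + k, so k = 237 − 232 = 5.
Check atomic number: 91 = 35 + 56 + 0 = 91. ✓

5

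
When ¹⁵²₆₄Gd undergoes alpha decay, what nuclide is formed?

Alpha decay: mass number changes by -4, atomic number by -2.
A: 152 − 4 = 148; Z: 64 − 2 = 62.
Z = 62 is samarium, so the daughter is ¹⁴⁸₆₂Sm.

Sm-148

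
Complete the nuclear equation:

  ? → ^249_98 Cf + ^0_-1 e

Bk-249

Conserve mass number: A = 249 + 0, so A = 249.
Conserve atomic number: Z = 98 − 1, so Z = 97.
Z = 97 is berkelium, so the species is ^249_97 Bk.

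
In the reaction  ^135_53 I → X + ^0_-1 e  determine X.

Xe-135

Conserve mass number: 135 = A + 0, so A = 135.
Conserve atomic number: 53 = Z − 1, so Z = 54.
Z = 54 is xenon, so the species is ^135_54 Xe.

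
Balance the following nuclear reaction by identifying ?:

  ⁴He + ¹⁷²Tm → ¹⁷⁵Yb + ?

Conserve mass number: 4 + 172 = 175 + A, so A = 1.
Conserve atomic number: 2 + 69 = 70 + Z, so Z = 1.
A = 1 and Z = 1 is ¹H — a proton.

proton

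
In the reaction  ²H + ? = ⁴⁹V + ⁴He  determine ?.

Conserve mass number: 2 + A = 49 + 4, so A = 51.
Conserve atomic number: 1 + Z = 23 + 2, so Z = 24.
Z = 24 is chromium, so the species is ⁵¹Cr.

Cr-51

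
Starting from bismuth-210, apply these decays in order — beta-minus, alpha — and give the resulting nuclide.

Pb-206

Start: (A, Z) = (210, 83).
After β⁻: (210, 84).
After α: (206, 82).
Z = 82 is lead.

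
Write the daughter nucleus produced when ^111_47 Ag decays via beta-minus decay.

Beta-minus decay: mass number changes by +0, atomic number by +1.
A: 111 = 111; Z: 47 + 1 = 48.
Z = 48 is cadmium, so the daughter is ^111_48 Cd.

Cd-111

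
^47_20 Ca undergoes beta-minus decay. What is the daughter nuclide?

Beta-minus decay: mass number changes by +0, atomic number by +1.
A: 47 = 47; Z: 20 + 1 = 21.
Z = 21 is scandium, so the daughter is ^47_21 Sc.

Sc-47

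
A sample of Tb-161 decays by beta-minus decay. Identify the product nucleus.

Beta-minus decay: mass number changes by +0, atomic number by +1.
A: 161 = 161; Z: 65 + 1 = 66.
Z = 66 is dysprosium, so the daughter is Dy-161.

Dy-161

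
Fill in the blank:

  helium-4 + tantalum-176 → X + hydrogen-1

W-179

Conserve mass number: 4 + 176 = A + 1, so A = 179.
Conserve atomic number: 2 + 73 = Z + 1, so Z = 74.
Z = 74 is tungsten, so the species is tungsten-179.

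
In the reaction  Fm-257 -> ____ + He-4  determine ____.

Cf-253

Conserve mass number: 257 = A + 4, so A = 253.
Conserve atomic number: 100 = Z + 2, so Z = 98.
Z = 98 is californium, so the species is Cf-253.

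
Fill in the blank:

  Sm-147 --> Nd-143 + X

Conserve mass number: 147 = 143 + A, so A = 4.
Conserve atomic number: 62 = 60 + Z, so Z = 2.
A = 4 and Z = 2 is He-4 — an alpha particle.

alpha particle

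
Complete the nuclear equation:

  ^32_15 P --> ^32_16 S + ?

Conserve mass number: 32 = 32 + A, so A = 0.
Conserve atomic number: 15 = 16 + Z, so Z = -1.
A = 0 and Z = -1 is ^0_-1 e — a beta-minus particle.

beta-minus particle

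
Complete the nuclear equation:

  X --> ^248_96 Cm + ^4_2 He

Conserve mass number: A = 248 + 4, so A = 252.
Conserve atomic number: Z = 96 + 2, so Z = 98.
Z = 98 is californium, so the species is ^252_98 Cf.

Cf-252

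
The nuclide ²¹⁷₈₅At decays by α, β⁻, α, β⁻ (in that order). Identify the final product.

Start: (A, Z) = (217, 85).
After α: (213, 83).
After β⁻: (213, 84).
After α: (209, 82).
After β⁻: (209, 83).
Z = 83 is bismuth.

Bi-209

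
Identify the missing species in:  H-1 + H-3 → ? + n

He-3

Conserve mass number: 1 + 3 = A + 1, so A = 3.
Conserve atomic number: 1 + 1 = Z + 0, so Z = 2.
Z = 2 is helium, so the species is He-3.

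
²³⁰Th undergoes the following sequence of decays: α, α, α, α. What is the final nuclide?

Pb-214

Start: (A, Z) = (230, 90).
After α: (226, 88).
After α: (222, 86).
After α: (218, 84).
After α: (214, 82).
Z = 82 is lead.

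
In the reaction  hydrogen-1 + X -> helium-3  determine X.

Conserve mass number: 1 + A = 3, so A = 2.
Conserve atomic number: 1 + Z = 2, so Z = 1.
A = 2 and Z = 1 is hydrogen-2 — a deuteron.

deuteron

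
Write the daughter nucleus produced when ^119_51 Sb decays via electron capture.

Sn-119

Electron capture: mass number changes by +0, atomic number by -1.
A: 119 = 119; Z: 51 − 1 = 50.
Z = 50 is tin, so the daughter is ^119_50 Sn.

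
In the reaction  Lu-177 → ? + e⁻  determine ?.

Hf-177

Conserve mass number: 177 = A + 0, so A = 177.
Conserve atomic number: 71 = Z − 1, so Z = 72.
Z = 72 is hafnium, so the species is Hf-177.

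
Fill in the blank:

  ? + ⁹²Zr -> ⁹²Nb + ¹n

Conserve mass number: A + 92 = 92 + 1, so A = 1.
Conserve atomic number: Z + 40 = 41 + 0, so Z = 1.
A = 1 and Z = 1 is ¹H — a proton.

proton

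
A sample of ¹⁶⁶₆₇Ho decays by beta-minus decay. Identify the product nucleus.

Beta-minus decay: mass number changes by +0, atomic number by +1.
A: 166 = 166; Z: 67 + 1 = 68.
Z = 68 is erbium, so the daughter is ¹⁶⁶₆₈Er.

Er-166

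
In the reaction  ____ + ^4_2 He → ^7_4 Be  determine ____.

Conserve mass number: A + 4 = 7, so A = 3.
Conserve atomic number: Z + 2 = 4, so Z = 2.
Z = 2 is helium, so the species is ^3_2 He.

He-3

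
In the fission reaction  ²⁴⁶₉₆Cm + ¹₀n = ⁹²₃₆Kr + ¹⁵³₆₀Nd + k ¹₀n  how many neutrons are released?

2

Conserve mass number: 247 = 92 + 153 + k, so k = 247 − 245 = 2.
Check atomic number: 96 = 36 + 60 + 0 = 96. ✓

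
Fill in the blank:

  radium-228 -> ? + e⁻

Ac-228

Conserve mass number: 228 = A + 0, so A = 228.
Conserve atomic number: 88 = Z − 1, so Z = 89.
Z = 89 is actinium, so the species is actinium-228.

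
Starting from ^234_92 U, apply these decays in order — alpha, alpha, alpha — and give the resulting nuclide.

Rn-222

Start: (A, Z) = (234, 92).
After α: (230, 90).
After α: (226, 88).
After α: (222, 86).
Z = 86 is radon.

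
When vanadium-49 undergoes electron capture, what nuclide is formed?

Ti-49

Electron capture: mass number changes by +0, atomic number by -1.
A: 49 = 49; Z: 23 − 1 = 22.
Z = 22 is titanium, so the daughter is titanium-49.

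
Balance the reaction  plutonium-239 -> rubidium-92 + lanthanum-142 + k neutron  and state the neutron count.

Conserve mass number: 239 = 92 + 142 + k, so k = 239 − 234 = 5.
Check atomic number: 94 = 37 + 57 + 0 = 94. ✓

5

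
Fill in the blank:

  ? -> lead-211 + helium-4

Po-215

Conserve mass number: A = 211 + 4, so A = 215.
Conserve atomic number: Z = 82 + 2, so Z = 84.
Z = 84 is polonium, so the species is polonium-215.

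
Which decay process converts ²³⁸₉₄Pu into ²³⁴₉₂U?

ΔA = 234 − 238 = -4; ΔZ = 92 − 94 = -2.
A drops by 4 and Z drops by 2 — the signature of alpha emission.

alpha decay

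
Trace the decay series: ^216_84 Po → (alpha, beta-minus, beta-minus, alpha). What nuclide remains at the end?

Pb-208

Start: (A, Z) = (216, 84).
After α: (212, 82).
After β⁻: (212, 83).
After β⁻: (212, 84).
After α: (208, 82).
Z = 82 is lead.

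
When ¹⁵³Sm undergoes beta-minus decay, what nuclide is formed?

Eu-153

Beta-minus decay: mass number changes by +0, atomic number by +1.
A: 153 = 153; Z: 62 + 1 = 63.
Z = 63 is europium, so the daughter is ¹⁵³Eu.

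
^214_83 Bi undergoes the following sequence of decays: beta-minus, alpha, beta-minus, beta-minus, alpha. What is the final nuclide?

Pb-206

Start: (A, Z) = (214, 83).
After β⁻: (214, 84).
After α: (210, 82).
After β⁻: (210, 83).
After β⁻: (210, 84).
After α: (206, 82).
Z = 82 is lead.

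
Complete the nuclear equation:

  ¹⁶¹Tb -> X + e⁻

Conserve mass number: 161 = A + 0, so A = 161.
Conserve atomic number: 65 = Z − 1, so Z = 66.
Z = 66 is dysprosium, so the species is ¹⁶¹Dy.

Dy-161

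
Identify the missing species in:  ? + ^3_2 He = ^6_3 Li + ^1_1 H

alpha particle

Conserve mass number: A + 3 = 6 + 1, so A = 4.
Conserve atomic number: Z + 2 = 3 + 1, so Z = 2.
A = 4 and Z = 2 is ^4_2 He — an alpha particle.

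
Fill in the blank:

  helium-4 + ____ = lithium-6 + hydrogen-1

Conserve mass number: 4 + A = 6 + 1, so A = 3.
Conserve atomic number: 2 + Z = 3 + 1, so Z = 2.
Z = 2 is helium, so the species is helium-3.

He-3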